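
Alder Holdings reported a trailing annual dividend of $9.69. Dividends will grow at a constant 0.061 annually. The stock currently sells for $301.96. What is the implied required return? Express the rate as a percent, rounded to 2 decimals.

Rearranging the constant-growth DDM: r = D₁/P₀ + g.
D₁ = 9.69 × (1 + 0.061) = 10.2811.
r = 10.2811 / 301.96 + 0.061 = 0.03405 + 0.061 = 0.09505

9.50%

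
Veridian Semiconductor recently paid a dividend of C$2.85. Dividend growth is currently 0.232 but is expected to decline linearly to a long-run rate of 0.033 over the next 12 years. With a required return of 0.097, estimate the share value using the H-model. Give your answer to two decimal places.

C$99.17

H-model: P₀ = D₀[(1+g_L) + H(g_S−g_L)]/(r−g_L), with H = 12/2 = 6.
P₀ = 2.85 × [(1+0.033) + 6×(0.232−0.033)] / (0.097−0.033)
   = 2.85 × 2.2270 / 0.064 = 99.1711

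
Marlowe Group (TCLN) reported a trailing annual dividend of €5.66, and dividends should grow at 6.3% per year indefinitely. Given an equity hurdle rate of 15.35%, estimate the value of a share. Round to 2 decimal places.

Gordon growth model: P₀ = D₁/(r − g). D₁ = 5.66 × (1 + 0.063) = 6.0166.
P₀ = 6.0166 / (0.1535 − 0.063) = 6.0166 / 0.0905 = 66.4815

€66.48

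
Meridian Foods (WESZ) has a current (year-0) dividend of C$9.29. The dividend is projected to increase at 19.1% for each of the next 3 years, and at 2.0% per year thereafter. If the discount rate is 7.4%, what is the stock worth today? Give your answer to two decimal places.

C$273.70

Two-stage DDM. Project D₁…D_3 at 0.191, terminal growth 0.02, discount at r = 0.074.
D_1 = 11.0644
D_2 = 13.1777
D_3 = 15.6946
Terminal value at t=3: TV = D_4/(r−g) = 16.0085/(0.074−0.02) = 296.4541
P₀ = 11.0644/(1+0.074)^1 + 13.1777/(1+0.074)^2 + 15.6946/(1+0.074)^3 + 296.4541/(1+0.074)^3 = 273.6963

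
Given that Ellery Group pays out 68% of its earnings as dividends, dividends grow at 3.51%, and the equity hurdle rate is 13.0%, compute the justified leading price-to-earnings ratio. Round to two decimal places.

7.17

Justified leading P/E = b/(r−g) = 0.68/(0.13−0.0351) = 7.1654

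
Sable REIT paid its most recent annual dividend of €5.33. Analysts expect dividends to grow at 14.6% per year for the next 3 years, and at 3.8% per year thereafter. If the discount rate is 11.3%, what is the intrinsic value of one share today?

€97.48

Two-stage DDM. Project D₁…D_3 at 0.146, terminal growth 0.038, discount at r = 0.113.
D_1 = 6.1082
D_2 = 7.0000
D_3 = 8.0220
Terminal value at t=3: TV = D_4/(r−g) = 8.3268/(0.113−0.038) = 111.0241
P₀ = 6.1082/(1+0.113)^1 + 7.0000/(1+0.113)^2 + 8.0220/(1+0.113)^3 + 111.0241/(1+0.113)^3 = 97.4822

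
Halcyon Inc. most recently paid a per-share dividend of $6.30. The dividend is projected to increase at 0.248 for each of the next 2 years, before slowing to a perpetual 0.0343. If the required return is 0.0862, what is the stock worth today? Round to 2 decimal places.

Two-stage DDM. Project D₁…D_2 at 0.248, terminal growth 0.0343, discount at r = 0.0862.
D_1 = 7.8624
D_2 = 9.8123
Terminal value at t=2: TV = D_3/(r−g) = 10.1488/(0.0862−0.0343) = 195.5460
P₀ = 7.8624/(1+0.0862)^1 + 9.8123/(1+0.0862)^2 + 195.5460/(1+0.0862)^2 = 181.2959

$181.30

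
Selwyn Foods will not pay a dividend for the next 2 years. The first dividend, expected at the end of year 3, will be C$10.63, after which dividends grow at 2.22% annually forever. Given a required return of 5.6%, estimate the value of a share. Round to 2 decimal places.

Deferred-dividend DDM. At t=2 the remaining stream is a growing perpetuity with first payment D_3 = 10.63.
V_2 = D_3/(r−g) = 10.63/(0.056−0.0222) = 314.4970
P₀ = V_2/(1+r)^2 = 314.4970/(1+0.056)^2 = 282.0257

C$282.03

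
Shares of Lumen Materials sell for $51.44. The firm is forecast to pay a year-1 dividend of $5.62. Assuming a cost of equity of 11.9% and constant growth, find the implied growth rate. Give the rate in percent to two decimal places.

0.97%

From P₀ = D₁/(r − g), the implied growth is g = r − D₁/P₀.
g = 0.119 − 5.62/51.44 = 0.119 − 0.10925 = 0.00975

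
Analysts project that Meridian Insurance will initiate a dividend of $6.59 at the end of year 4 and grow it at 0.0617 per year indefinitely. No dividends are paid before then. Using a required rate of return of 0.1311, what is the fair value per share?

Deferred-dividend DDM. At t=3 the remaining stream is a growing perpetuity with first payment D_4 = 6.59.
V_3 = D_4/(r−g) = 6.59/(0.1311−0.0617) = 94.9568
P₀ = V_3/(1+r)^3 = 94.9568/(1+0.1311)^3 = 65.6180

$65.62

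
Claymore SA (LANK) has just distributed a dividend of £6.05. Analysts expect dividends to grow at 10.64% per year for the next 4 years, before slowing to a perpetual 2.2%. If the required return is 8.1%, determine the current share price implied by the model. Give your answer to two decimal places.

£140.66

Two-stage DDM. Project D₁…D_4 at 0.1064, terminal growth 0.022, discount at r = 0.081.
D_1 = 6.6937
D_2 = 7.4059
D_3 = 8.1939
D_4 = 9.0658
Terminal value at t=4: TV = D_5/(r−g) = 9.2652/(0.081−0.022) = 157.0373
P₀ = 6.6937/(1+0.081)^1 + 7.4059/(1+0.081)^2 + 8.1939/(1+0.081)^3 + 9.0658/(1+0.081)^4 + 157.0373/(1+0.081)^4 = 140.6560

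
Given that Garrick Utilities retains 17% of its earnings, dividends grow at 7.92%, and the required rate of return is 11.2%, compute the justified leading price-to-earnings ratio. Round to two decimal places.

Payout ratio b = 1 − 0.17 = 0.83.
Justified leading P/E = b/(r−g) = 0.83/(0.112−0.0792) = 25.3049

25.30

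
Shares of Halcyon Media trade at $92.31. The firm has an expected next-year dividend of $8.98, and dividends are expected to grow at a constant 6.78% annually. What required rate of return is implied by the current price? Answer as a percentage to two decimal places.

16.51%

Rearranging the constant-growth DDM: r = D₁/P₀ + g.
r = 8.9800 / 92.31 + 0.0678 = 0.09728 + 0.0678 = 0.16508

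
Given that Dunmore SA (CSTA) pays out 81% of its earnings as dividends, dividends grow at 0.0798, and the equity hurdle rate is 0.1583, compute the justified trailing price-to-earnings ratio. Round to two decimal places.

11.14

Justified trailing P/E = b(1+g)/(r−g) = 0.81×(1+0.0798)/(0.1583−0.0798) = 11.1419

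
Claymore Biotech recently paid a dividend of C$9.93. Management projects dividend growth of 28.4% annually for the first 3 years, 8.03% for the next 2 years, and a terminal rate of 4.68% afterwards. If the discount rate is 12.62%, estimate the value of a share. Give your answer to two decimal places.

Three-stage DDM. Project D₁…D_5; terminal Gordon value at t=5 with g = 0.0468; discount at r = 0.1262.
D_1 = 12.7501
D_2 = 16.3712
D_3 = 21.0206
D_4 = 22.7085
D_5 = 24.5320
TV_5 = 25.6801/(0.1262−0.0468) = 323.4270
P₀ = Σ Dₜ/(1+r)ᵗ + TV_5/(1+r)^5 = 245.1278

C$245.13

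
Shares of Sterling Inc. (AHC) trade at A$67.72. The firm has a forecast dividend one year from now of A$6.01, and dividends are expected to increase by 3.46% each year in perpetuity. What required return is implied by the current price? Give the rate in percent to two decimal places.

Rearranging the constant-growth DDM: r = D₁/P₀ + g.
r = 6.0100 / 67.72 + 0.0346 = 0.08875 + 0.0346 = 0.12335

12.33%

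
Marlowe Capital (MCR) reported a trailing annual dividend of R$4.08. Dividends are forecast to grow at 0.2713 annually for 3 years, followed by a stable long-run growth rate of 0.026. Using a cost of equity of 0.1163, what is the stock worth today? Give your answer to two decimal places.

Two-stage DDM. Project D₁…D_3 at 0.2713, terminal growth 0.026, discount at r = 0.1163.
D_1 = 5.1869
D_2 = 6.5941
D_3 = 8.3831
Terminal value at t=3: TV = D_4/(r−g) = 8.6011/(0.1163−0.026) = 95.2498
P₀ = 5.1869/(1+0.1163)^1 + 6.5941/(1+0.1163)^2 + 8.3831/(1+0.1163)^3 + 95.2498/(1+0.1163)^3 = 84.4379

R$84.44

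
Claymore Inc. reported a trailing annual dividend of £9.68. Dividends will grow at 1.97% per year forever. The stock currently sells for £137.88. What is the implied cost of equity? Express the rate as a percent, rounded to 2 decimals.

Rearranging the constant-growth DDM: r = D₁/P₀ + g.
D₁ = 9.68 × (1 + 0.0197) = 9.8707.
r = 9.8707 / 137.88 + 0.0197 = 0.07159 + 0.0197 = 0.09129

9.13%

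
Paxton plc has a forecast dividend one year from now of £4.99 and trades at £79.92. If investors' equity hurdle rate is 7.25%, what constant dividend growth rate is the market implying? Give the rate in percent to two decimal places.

From P₀ = D₁/(r − g), the implied growth is g = r − D₁/P₀.
g = 0.0725 − 4.99/79.92 = 0.0725 − 0.06244 = 0.01006

1.01%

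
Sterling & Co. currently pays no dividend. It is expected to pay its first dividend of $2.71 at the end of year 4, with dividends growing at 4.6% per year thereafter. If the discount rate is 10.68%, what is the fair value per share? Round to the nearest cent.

$32.87

Deferred-dividend DDM. At t=3 the remaining stream is a growing perpetuity with first payment D_4 = 2.71.
V_3 = D_4/(r−g) = 2.71/(0.1068−0.046) = 44.5724
P₀ = V_3/(1+r)^3 = 44.5724/(1+0.1068)^3 = 32.8744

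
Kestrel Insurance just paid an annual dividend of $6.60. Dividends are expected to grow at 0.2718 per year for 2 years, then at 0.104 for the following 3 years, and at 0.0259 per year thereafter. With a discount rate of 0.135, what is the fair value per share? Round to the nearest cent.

Three-stage DDM. Project D₁…D_5; terminal Gordon value at t=5 with g = 0.0259; discount at r = 0.135.
D_1 = 8.3939
D_2 = 10.6753
D_3 = 11.7856
D_4 = 13.0113
D_5 = 14.3644
TV_5 = 14.7365/(0.135−0.0259) = 135.0732
P₀ = Σ Dₜ/(1+r)ᵗ + TV_5/(1+r)^5 = 110.9211

$110.92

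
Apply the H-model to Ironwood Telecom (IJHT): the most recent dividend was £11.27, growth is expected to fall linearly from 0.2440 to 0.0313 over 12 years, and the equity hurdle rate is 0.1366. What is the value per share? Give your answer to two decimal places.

£246.97

H-model: P₀ = D₀[(1+g_L) + H(g_S−g_L)]/(r−g_L), with H = 12/2 = 6.
P₀ = 11.27 × [(1+0.0313) + 6×(0.244−0.0313)] / (0.1366−0.0313)
   = 11.27 × 2.3075 / 0.1053 = 246.9660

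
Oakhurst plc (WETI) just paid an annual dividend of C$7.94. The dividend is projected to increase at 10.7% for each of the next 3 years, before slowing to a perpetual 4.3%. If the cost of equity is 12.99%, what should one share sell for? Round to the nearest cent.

C$112.49

Two-stage DDM. Project D₁…D_3 at 0.107, terminal growth 0.043, discount at r = 0.1299.
D_1 = 8.7896
D_2 = 9.7301
D_3 = 10.7712
Terminal value at t=3: TV = D_4/(r−g) = 11.2343/(0.1299−0.043) = 129.2790
P₀ = 8.7896/(1+0.1299)^1 + 9.7301/(1+0.1299)^2 + 10.7712/(1+0.1299)^3 + 129.2790/(1+0.1299)^3 = 112.4881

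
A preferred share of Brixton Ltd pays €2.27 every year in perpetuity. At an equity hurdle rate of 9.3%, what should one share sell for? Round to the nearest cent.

Zero-growth DDM (perpetuity): P₀ = D/r = 2.27 / 0.093 = 24.4086

€24.41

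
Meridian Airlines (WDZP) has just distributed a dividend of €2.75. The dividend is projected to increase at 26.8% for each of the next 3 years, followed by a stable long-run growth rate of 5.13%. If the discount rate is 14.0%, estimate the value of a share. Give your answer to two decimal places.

€55.10

Two-stage DDM. Project D₁…D_3 at 0.268, terminal growth 0.0513, discount at r = 0.14.
D_1 = 3.4870
D_2 = 4.4215
D_3 = 5.6065
Terminal value at t=3: TV = D_4/(r−g) = 5.8941/(0.14−0.0513) = 66.4498
P₀ = 3.4870/(1+0.14)^1 + 4.4215/(1+0.14)^2 + 5.6065/(1+0.14)^3 + 66.4498/(1+0.14)^3 = 55.0969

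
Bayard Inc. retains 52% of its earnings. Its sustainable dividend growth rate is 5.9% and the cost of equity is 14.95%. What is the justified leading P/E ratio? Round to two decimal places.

5.30

Payout ratio b = 1 − 0.52 = 0.48.
Justified leading P/E = b/(r−g) = 0.48/(0.1495−0.059) = 5.3039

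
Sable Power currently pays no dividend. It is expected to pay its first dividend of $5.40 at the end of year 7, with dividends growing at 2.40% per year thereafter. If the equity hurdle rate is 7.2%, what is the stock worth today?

Deferred-dividend DDM. At t=6 the remaining stream is a growing perpetuity with first payment D_7 = 5.40.
V_6 = D_7/(r−g) = 5.40/(0.072−0.024) = 112.5000
P₀ = V_6/(1+r)^6 = 112.5000/(1+0.072)^6 = 74.1283

$74.13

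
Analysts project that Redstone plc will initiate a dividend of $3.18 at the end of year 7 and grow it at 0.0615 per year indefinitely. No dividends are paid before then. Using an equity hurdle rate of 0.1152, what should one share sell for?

$30.78

Deferred-dividend DDM. At t=6 the remaining stream is a growing perpetuity with first payment D_7 = 3.18.
V_6 = D_7/(r−g) = 3.18/(0.1152−0.0615) = 59.2179
P₀ = V_6/(1+r)^6 = 59.2179/(1+0.1152)^6 = 30.7848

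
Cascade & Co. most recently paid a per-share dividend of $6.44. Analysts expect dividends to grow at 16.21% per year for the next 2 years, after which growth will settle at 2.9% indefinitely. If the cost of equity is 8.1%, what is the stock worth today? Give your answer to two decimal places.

Two-stage DDM. Project D₁…D_2 at 0.1621, terminal growth 0.029, discount at r = 0.081.
D_1 = 7.4839
D_2 = 8.6971
Terminal value at t=2: TV = D_3/(r−g) = 8.9493/(0.081−0.029) = 172.1016
P₀ = 7.4839/(1+0.081)^1 + 8.6971/(1+0.081)^2 + 172.1016/(1+0.081)^2 = 161.6422

$161.64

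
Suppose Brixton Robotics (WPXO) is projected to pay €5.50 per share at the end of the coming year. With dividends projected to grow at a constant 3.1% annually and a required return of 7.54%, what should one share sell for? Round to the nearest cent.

Gordon growth model: P₀ = D₁/(r − g), with D₁ = 5.50 given directly.
P₀ = 5.5000 / (0.0754 − 0.031) = 5.5000 / 0.0444 = 123.8739

€123.87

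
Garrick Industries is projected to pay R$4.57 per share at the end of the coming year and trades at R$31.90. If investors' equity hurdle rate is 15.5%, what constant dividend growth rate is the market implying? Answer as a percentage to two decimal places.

From P₀ = D₁/(r − g), the implied growth is g = r − D₁/P₀.
g = 0.155 − 4.57/31.90 = 0.155 − 0.14326 = 0.01174

1.17%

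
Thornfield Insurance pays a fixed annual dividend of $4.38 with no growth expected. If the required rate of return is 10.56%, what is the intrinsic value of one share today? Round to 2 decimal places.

$41.48

Zero-growth DDM (perpetuity): P₀ = D/r = 4.38 / 0.1056 = 41.4773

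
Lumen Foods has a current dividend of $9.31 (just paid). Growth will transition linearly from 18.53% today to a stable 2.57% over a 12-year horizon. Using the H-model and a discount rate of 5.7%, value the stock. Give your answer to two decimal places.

$589.92

H-model: P₀ = D₀[(1+g_L) + H(g_S−g_L)]/(r−g_L), with H = 12/2 = 6.
P₀ = 9.31 × [(1+0.0257) + 6×(0.1853−0.0257)] / (0.057−0.0257)
   = 9.31 × 1.9833 / 0.0313 = 589.9209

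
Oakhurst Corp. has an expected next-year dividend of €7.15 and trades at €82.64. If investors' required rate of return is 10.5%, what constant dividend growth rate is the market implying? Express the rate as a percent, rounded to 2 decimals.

1.85%

From P₀ = D₁/(r − g), the implied growth is g = r − D₁/P₀.
g = 0.105 − 7.15/82.64 = 0.105 − 0.08652 = 0.01848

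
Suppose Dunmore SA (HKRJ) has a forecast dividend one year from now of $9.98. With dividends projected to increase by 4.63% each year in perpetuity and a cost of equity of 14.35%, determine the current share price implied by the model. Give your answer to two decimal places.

Gordon growth model: P₀ = D₁/(r − g), with D₁ = 9.98 given directly.
P₀ = 9.9800 / (0.1435 − 0.0463) = 9.9800 / 0.0972 = 102.6749

$102.67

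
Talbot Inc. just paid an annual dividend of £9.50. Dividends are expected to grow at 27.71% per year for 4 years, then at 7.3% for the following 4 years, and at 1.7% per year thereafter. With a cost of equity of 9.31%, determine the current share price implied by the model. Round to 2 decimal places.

Three-stage DDM. Project D₁…D_8; terminal Gordon value at t=8 with g = 0.017; discount at r = 0.0931.
D_1 = 12.1324
D_2 = 15.4944
D_3 = 19.7878
D_4 = 25.2710
D_5 = 27.1158
D_6 = 29.0953
D_7 = 31.2192
D_8 = 33.4982
TV_8 = 34.0677/(0.0931−0.017) = 447.6704
P₀ = Σ Dₜ/(1+r)ᵗ + TV_8/(1+r)^8 = 344.1471

£344.15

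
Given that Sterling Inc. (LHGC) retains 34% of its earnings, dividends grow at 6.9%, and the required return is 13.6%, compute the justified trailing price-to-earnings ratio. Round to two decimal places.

10.53

Payout ratio b = 1 − 0.34 = 0.66.
Justified trailing P/E = b(1+g)/(r−g) = 0.66×(1+0.069)/(0.136−0.069) = 10.5304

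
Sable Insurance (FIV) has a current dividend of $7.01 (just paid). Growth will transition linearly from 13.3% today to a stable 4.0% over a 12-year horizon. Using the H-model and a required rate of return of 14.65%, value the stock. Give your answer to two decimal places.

$105.18

H-model: P₀ = D₀[(1+g_L) + H(g_S−g_L)]/(r−g_L), with H = 12/2 = 6.
P₀ = 7.01 × [(1+0.04) + 6×(0.133−0.04)] / (0.1465−0.04)
   = 7.01 × 1.5980 / 0.1065 = 105.1829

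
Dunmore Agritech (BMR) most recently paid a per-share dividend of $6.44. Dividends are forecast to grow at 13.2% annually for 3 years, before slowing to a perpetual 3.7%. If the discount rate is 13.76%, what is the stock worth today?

$84.54

Two-stage DDM. Project D₁…D_3 at 0.132, terminal growth 0.037, discount at r = 0.1376.
D_1 = 7.2901
D_2 = 8.2524
D_3 = 9.3417
Terminal value at t=3: TV = D_4/(r−g) = 9.6873/(0.1376−0.037) = 96.2955
P₀ = 7.2901/(1+0.1376)^1 + 8.2524/(1+0.1376)^2 + 9.3417/(1+0.1376)^3 + 96.2955/(1+0.1376)^3 = 84.5394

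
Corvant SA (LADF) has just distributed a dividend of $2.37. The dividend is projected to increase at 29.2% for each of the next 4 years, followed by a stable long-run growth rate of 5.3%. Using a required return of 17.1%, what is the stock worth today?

Two-stage DDM. Project D₁…D_4 at 0.292, terminal growth 0.053, discount at r = 0.171.
D_1 = 3.0620
D_2 = 3.9562
D_3 = 5.1114
D_4 = 6.6039
Terminal value at t=4: TV = D_5/(r−g) = 6.9539/(0.171−0.053) = 58.9311
P₀ = 3.0620/(1+0.171)^1 + 3.9562/(1+0.171)^2 + 5.1114/(1+0.171)^3 + 6.6039/(1+0.171)^4 + 58.9311/(1+0.171)^4 = 43.5366

$43.54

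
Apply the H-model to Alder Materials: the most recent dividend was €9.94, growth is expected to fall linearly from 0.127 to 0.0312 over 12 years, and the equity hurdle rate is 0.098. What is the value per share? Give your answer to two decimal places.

€238.98

H-model: P₀ = D₀[(1+g_L) + H(g_S−g_L)]/(r−g_L), with H = 12/2 = 6.
P₀ = 9.94 × [(1+0.0312) + 6×(0.127−0.0312)] / (0.098−0.0312)
   = 9.94 × 1.6060 / 0.0668 = 238.9766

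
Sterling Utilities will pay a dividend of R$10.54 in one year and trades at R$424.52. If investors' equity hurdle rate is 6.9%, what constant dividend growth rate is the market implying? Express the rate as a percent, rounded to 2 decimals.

From P₀ = D₁/(r − g), the implied growth is g = r − D₁/P₀.
g = 0.069 − 10.54/424.52 = 0.069 − 0.02483 = 0.04417

4.42%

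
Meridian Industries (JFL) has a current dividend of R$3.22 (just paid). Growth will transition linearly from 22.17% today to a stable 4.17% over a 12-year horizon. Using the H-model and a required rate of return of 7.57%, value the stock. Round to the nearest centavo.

H-model: P₀ = D₀[(1+g_L) + H(g_S−g_L)]/(r−g_L), with H = 12/2 = 6.
P₀ = 3.22 × [(1+0.0417) + 6×(0.2217−0.0417)] / (0.0757−0.0417)
   = 3.22 × 2.1217 / 0.034 = 200.9375

R$200.94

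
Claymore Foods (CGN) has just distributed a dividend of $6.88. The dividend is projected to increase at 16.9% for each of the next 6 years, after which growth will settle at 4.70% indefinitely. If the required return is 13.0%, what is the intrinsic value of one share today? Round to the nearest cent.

$152.95

Two-stage DDM. Project D₁…D_6 at 0.169, terminal growth 0.047, discount at r = 0.13.
D_1 = 8.0427
D_2 = 9.4019
D_3 = 10.9909
D_4 = 12.8483
D_5 = 15.0197
D_6 = 17.5580
Terminal value at t=6: TV = D_7/(r−g) = 18.3832/(0.13−0.047) = 221.4849
P₀ = 8.0427/(1+0.13)^1 + 9.4019/(1+0.13)^2 + 10.9909/(1+0.13)^3 + 12.8483/(1+0.13)^4 + 15.0197/(1+0.13)^5 + 17.5580/(1+0.13)^6 + 221.4849/(1+0.13)^6 = 152.9467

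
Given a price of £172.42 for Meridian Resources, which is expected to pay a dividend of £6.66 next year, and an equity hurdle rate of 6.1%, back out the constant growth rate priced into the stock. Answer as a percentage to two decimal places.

2.24%

From P₀ = D₁/(r − g), the implied growth is g = r − D₁/P₀.
g = 0.061 − 6.66/172.42 = 0.061 − 0.03863 = 0.02237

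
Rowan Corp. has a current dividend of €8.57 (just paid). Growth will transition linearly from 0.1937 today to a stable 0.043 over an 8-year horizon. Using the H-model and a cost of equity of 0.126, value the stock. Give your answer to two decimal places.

H-model: P₀ = D₀[(1+g_L) + H(g_S−g_L)]/(r−g_L), with H = 8/2 = 4.
P₀ = 8.57 × [(1+0.043) + 4×(0.1937−0.043)] / (0.126−0.043)
   = 8.57 × 1.6458 / 0.083 = 169.9338

€169.93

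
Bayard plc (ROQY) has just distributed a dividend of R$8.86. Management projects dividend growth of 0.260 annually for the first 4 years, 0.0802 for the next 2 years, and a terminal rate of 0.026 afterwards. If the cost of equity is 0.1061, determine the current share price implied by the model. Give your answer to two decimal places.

Three-stage DDM. Project D₁…D_6; terminal Gordon value at t=6 with g = 0.026; discount at r = 0.1061.
D_1 = 11.1636
D_2 = 14.0661
D_3 = 17.7233
D_4 = 22.3314
D_5 = 24.1224
D_6 = 26.0570
TV_6 = 26.7345/(0.1061−0.026) = 333.7637
P₀ = Σ Dₜ/(1+r)ᵗ + TV_6/(1+r)^6 = 260.6557

R$260.66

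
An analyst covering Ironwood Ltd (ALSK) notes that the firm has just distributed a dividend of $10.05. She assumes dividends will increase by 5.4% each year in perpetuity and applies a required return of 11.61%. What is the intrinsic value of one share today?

Gordon growth model: P₀ = D₁/(r − g). D₁ = 10.05 × (1 + 0.054) = 10.5927.
P₀ = 10.5927 / (0.1161 − 0.054) = 10.5927 / 0.0621 = 170.5749

$170.57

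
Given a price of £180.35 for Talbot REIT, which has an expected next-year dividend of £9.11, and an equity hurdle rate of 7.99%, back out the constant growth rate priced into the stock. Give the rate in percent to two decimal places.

2.94%

From P₀ = D₁/(r − g), the implied growth is g = r − D₁/P₀.
g = 0.0799 − 9.11/180.35 = 0.0799 − 0.05051 = 0.02939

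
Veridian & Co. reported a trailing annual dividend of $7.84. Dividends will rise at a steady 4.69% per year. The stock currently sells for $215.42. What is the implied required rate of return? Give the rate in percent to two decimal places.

Rearranging the constant-growth DDM: r = D₁/P₀ + g.
D₁ = 7.84 × (1 + 0.0469) = 8.2077.
r = 8.2077 / 215.42 + 0.0469 = 0.03810 + 0.0469 = 0.08500

8.50%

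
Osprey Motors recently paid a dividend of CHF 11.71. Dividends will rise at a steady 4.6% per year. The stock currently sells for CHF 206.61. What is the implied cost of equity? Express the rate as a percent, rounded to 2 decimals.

10.53%

Rearranging the constant-growth DDM: r = D₁/P₀ + g.
D₁ = 11.71 × (1 + 0.046) = 12.2487.
r = 12.2487 / 206.61 + 0.046 = 0.05928 + 0.046 = 0.10528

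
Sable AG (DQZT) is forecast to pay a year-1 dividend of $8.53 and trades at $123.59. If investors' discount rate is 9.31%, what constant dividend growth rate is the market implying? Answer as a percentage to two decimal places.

2.41%

From P₀ = D₁/(r − g), the implied growth is g = r − D₁/P₀.
g = 0.0931 − 8.53/123.59 = 0.0931 − 0.06902 = 0.02408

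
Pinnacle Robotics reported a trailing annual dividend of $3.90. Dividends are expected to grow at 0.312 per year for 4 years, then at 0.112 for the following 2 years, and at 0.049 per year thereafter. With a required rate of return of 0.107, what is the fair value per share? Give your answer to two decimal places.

$180.22

Three-stage DDM. Project D₁…D_6; terminal Gordon value at t=6 with g = 0.049; discount at r = 0.107.
D_1 = 5.1168
D_2 = 6.7132
D_3 = 8.8078
D_4 = 11.5558
D_5 = 12.8500
D_6 = 14.2893
TV_6 = 14.9894/(0.107−0.049) = 258.4384
P₀ = Σ Dₜ/(1+r)ᵗ + TV_6/(1+r)^6 = 180.2162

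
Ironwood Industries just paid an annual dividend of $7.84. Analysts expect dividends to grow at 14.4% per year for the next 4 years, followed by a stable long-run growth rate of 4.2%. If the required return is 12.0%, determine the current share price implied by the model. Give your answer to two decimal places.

Two-stage DDM. Project D₁…D_4 at 0.144, terminal growth 0.042, discount at r = 0.12.
D_1 = 8.9690
D_2 = 10.2605
D_3 = 11.7380
D_4 = 13.4283
Terminal value at t=4: TV = D_5/(r−g) = 13.9923/(0.12−0.042) = 179.3880
P₀ = 8.9690/(1+0.12)^1 + 10.2605/(1+0.12)^2 + 11.7380/(1+0.12)^3 + 13.4283/(1+0.12)^4 + 179.3880/(1+0.12)^4 = 147.0807

$147.08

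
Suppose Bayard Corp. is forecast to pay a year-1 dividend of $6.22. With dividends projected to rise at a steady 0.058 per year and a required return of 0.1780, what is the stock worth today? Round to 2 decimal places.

Gordon growth model: P₀ = D₁/(r − g), with D₁ = 6.22 given directly.
P₀ = 6.2200 / (0.178 − 0.058) = 6.2200 / 0.12 = 51.8333

$51.83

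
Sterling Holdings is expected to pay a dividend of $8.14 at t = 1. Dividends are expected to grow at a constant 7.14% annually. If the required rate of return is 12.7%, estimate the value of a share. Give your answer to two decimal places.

Gordon growth model: P₀ = D₁/(r − g), with D₁ = 8.14 given directly.
P₀ = 8.1400 / (0.127 − 0.0714) = 8.1400 / 0.0556 = 146.4029

$146.40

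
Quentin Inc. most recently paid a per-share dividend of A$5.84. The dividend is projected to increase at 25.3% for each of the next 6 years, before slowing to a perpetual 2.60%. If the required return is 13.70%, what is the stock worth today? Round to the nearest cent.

Two-stage DDM. Project D₁…D_6 at 0.253, terminal growth 0.026, discount at r = 0.137.
D_1 = 7.3175
D_2 = 9.1689
D_3 = 11.4886
D_4 = 14.3952
D_5 = 18.0372
D_6 = 22.6006
Terminal value at t=6: TV = D_7/(r−g) = 23.1882/(0.137−0.026) = 208.9025
P₀ = 7.3175/(1+0.137)^1 + 9.1689/(1+0.137)^2 + 11.4886/(1+0.137)^3 + 14.3952/(1+0.137)^4 + 18.0372/(1+0.137)^5 + 22.6006/(1+0.137)^6 + 208.9025/(1+0.137)^6 = 146.6003

A$146.60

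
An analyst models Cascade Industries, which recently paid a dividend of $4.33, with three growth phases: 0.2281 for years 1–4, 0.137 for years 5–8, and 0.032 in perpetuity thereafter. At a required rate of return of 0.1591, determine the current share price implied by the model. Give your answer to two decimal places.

Three-stage DDM. Project D₁…D_8; terminal Gordon value at t=8 with g = 0.032; discount at r = 0.1591.
D_1 = 5.3177
D_2 = 6.5306
D_3 = 8.0203
D_4 = 9.8497
D_5 = 11.1991
D_6 = 12.7334
D_7 = 14.4779
D_8 = 16.4613
TV_8 = 16.9881/(0.1591−0.032) = 133.6592
P₀ = Σ Dₜ/(1+r)ᵗ + TV_8/(1+r)^8 = 81.8855

$81.89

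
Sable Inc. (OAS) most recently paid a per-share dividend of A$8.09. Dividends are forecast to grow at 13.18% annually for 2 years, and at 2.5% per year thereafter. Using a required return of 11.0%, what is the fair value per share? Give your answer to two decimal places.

Two-stage DDM. Project D₁…D_2 at 0.1318, terminal growth 0.025, discount at r = 0.11.
D_1 = 9.1563
D_2 = 10.3631
Terminal value at t=2: TV = D_3/(r−g) = 10.6221/(0.11−0.025) = 124.9663
P₀ = 9.1563/(1+0.11)^1 + 10.3631/(1+0.11)^2 + 124.9663/(1+0.11)^2 = 118.0852

A$118.09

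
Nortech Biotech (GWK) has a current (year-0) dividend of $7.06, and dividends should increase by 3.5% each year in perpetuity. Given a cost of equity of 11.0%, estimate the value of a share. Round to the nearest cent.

Gordon growth model: P₀ = D₁/(r − g). D₁ = 7.06 × (1 + 0.035) = 7.3071.
P₀ = 7.3071 / (0.11 − 0.035) = 7.3071 / 0.075 = 97.4280

$97.43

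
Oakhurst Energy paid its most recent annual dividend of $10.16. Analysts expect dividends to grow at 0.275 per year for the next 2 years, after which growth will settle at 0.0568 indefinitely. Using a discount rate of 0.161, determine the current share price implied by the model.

Two-stage DDM. Project D₁…D_2 at 0.275, terminal growth 0.0568, discount at r = 0.161.
D_1 = 12.9540
D_2 = 16.5163
Terminal value at t=2: TV = D_3/(r−g) = 17.4545/(0.161−0.0568) = 167.5094
P₀ = 12.9540/(1+0.161)^1 + 16.5163/(1+0.161)^2 + 167.5094/(1+0.161)^2 = 147.6832

$147.68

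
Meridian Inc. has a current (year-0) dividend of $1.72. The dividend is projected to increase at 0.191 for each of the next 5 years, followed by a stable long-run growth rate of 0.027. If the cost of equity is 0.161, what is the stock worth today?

Two-stage DDM. Project D₁…D_5 at 0.191, terminal growth 0.027, discount at r = 0.161.
D_1 = 2.0485
D_2 = 2.4398
D_3 = 2.9058
D_4 = 3.4608
D_5 = 4.1218
Terminal value at t=5: TV = D_6/(r−g) = 4.2331/(0.161−0.027) = 31.5902
P₀ = 2.0485/(1+0.161)^1 + 2.4398/(1+0.161)^2 + 2.9058/(1+0.161)^3 + 3.4608/(1+0.161)^4 + 4.1218/(1+0.161)^5 + 31.5902/(1+0.161)^5 = 24.2659

$24.27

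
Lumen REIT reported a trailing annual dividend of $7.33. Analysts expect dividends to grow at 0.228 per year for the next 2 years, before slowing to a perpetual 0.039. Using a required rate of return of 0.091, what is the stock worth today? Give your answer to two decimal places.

Two-stage DDM. Project D₁…D_2 at 0.228, terminal growth 0.039, discount at r = 0.091.
D_1 = 9.0012
D_2 = 11.0535
Terminal value at t=2: TV = D_3/(r−g) = 11.4846/(0.091−0.039) = 220.8579
P₀ = 9.0012/(1+0.091)^1 + 11.0535/(1+0.091)^2 + 220.8579/(1+0.091)^2 = 203.0880

$203.09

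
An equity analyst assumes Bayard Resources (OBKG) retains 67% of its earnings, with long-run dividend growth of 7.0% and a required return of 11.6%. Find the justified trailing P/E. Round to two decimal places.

Payout ratio b = 1 − 0.67 = 0.33.
Justified trailing P/E = b(1+g)/(r−g) = 0.33×(1+0.07)/(0.116−0.07) = 7.6761

7.68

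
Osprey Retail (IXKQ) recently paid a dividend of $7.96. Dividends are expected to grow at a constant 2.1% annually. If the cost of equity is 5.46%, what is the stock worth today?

Gordon growth model: P₀ = D₁/(r − g). D₁ = 7.96 × (1 + 0.021) = 8.1272.
P₀ = 8.1272 / (0.0546 − 0.021) = 8.1272 / 0.0336 = 241.8798

$241.88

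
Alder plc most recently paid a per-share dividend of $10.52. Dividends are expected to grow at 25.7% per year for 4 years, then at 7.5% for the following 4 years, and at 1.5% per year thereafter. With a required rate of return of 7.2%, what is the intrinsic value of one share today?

$501.87

Three-stage DDM. Project D₁…D_8; terminal Gordon value at t=8 with g = 0.015; discount at r = 0.072.
D_1 = 13.2236
D_2 = 16.6221
D_3 = 20.8940
D_4 = 26.2638
D_5 = 28.2335
D_6 = 30.3511
D_7 = 32.6274
D_8 = 35.0744
TV_8 = 35.6006/(0.072−0.015) = 624.5711
P₀ = Σ Dₜ/(1+r)ᵗ + TV_8/(1+r)^8 = 501.8712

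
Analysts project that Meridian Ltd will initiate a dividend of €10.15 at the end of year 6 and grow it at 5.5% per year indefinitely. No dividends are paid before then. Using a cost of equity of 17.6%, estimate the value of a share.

€37.29

Deferred-dividend DDM. At t=5 the remaining stream is a growing perpetuity with first payment D_6 = 10.15.
V_5 = D_6/(r−g) = 10.15/(0.176−0.055) = 83.8843
P₀ = V_5/(1+r)^5 = 83.8843/(1+0.176)^5 = 37.2944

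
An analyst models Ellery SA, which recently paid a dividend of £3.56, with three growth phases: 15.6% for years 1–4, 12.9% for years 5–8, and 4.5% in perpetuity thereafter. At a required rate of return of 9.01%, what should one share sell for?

Three-stage DDM. Project D₁…D_8; terminal Gordon value at t=8 with g = 0.045; discount at r = 0.0901.
D_1 = 4.1154
D_2 = 4.7574
D_3 = 5.4995
D_4 = 6.3574
D_5 = 7.1775
D_6 = 8.1034
D_7 = 9.1488
D_8 = 10.3290
TV_8 = 10.7938/(0.0901−0.045) = 239.3298
P₀ = Σ Dₜ/(1+r)ᵗ + TV_8/(1+r)^8 = 156.2230

£156.22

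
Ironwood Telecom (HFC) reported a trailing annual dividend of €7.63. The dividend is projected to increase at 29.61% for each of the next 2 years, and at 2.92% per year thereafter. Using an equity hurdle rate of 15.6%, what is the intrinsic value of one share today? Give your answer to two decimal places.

Two-stage DDM. Project D₁…D_2 at 0.2961, terminal growth 0.0292, discount at r = 0.156.
D_1 = 9.8892
D_2 = 12.8174
Terminal value at t=2: TV = D_3/(r−g) = 13.1917/(0.156−0.0292) = 104.0356
P₀ = 9.8892/(1+0.156)^1 + 12.8174/(1+0.156)^2 + 104.0356/(1+0.156)^2 = 95.9976

€96.00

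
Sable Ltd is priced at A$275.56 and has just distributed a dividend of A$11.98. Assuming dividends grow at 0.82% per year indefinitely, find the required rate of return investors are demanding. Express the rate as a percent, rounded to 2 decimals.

Rearranging the constant-growth DDM: r = D₁/P₀ + g.
D₁ = 11.98 × (1 + 0.0082) = 12.0782.
r = 12.0782 / 275.56 + 0.0082 = 0.04383 + 0.0082 = 0.05203

5.20%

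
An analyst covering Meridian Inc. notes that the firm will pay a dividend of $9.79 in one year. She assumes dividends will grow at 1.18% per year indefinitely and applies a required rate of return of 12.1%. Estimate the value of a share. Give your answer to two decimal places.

$89.65

Gordon growth model: P₀ = D₁/(r − g), with D₁ = 9.79 given directly.
P₀ = 9.7900 / (0.121 − 0.0118) = 9.7900 / 0.1092 = 89.6520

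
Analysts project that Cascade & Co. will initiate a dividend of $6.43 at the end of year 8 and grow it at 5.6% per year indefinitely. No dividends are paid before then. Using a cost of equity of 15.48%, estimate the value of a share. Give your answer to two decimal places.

Deferred-dividend DDM. At t=7 the remaining stream is a growing perpetuity with first payment D_8 = 6.43.
V_7 = D_8/(r−g) = 6.43/(0.1548−0.056) = 65.0810
P₀ = V_7/(1+r)^7 = 65.0810/(1+0.1548)^7 = 23.7633

$23.76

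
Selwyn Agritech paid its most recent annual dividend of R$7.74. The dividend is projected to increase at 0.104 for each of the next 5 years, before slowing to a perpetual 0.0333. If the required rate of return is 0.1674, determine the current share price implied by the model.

Two-stage DDM. Project D₁…D_5 at 0.104, terminal growth 0.0333, discount at r = 0.1674.
D_1 = 8.5450
D_2 = 9.4336
D_3 = 10.4147
D_4 = 11.4979
D_5 = 12.6936
Terminal value at t=5: TV = D_6/(r−g) = 13.1163/(0.1674−0.0333) = 97.8102
P₀ = 8.5450/(1+0.1674)^1 + 9.4336/(1+0.1674)^2 + 10.4147/(1+0.1674)^3 + 11.4979/(1+0.1674)^4 + 12.6936/(1+0.1674)^5 + 97.8102/(1+0.1674)^5 = 77.9445

R$77.94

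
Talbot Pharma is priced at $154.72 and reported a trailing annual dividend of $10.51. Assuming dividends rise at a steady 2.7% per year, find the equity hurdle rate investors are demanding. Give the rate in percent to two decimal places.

Rearranging the constant-growth DDM: r = D₁/P₀ + g.
D₁ = 10.51 × (1 + 0.027) = 10.7938.
r = 10.7938 / 154.72 + 0.027 = 0.06976 + 0.027 = 0.09676

9.68%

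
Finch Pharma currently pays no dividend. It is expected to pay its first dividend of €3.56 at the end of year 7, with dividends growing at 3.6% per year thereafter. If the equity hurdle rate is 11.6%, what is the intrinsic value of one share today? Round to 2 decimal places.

€23.03

Deferred-dividend DDM. At t=6 the remaining stream is a growing perpetuity with first payment D_7 = 3.56.
V_6 = D_7/(r−g) = 3.56/(0.116−0.036) = 44.5000
P₀ = V_6/(1+r)^6 = 44.5000/(1+0.116)^6 = 23.0343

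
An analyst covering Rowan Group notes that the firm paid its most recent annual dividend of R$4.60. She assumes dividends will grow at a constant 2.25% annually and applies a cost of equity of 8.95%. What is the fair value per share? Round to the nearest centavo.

Gordon growth model: P₀ = D₁/(r − g). D₁ = 4.60 × (1 + 0.0225) = 4.7035.
P₀ = 4.7035 / (0.0895 − 0.0225) = 4.7035 / 0.067 = 70.2015

R$70.20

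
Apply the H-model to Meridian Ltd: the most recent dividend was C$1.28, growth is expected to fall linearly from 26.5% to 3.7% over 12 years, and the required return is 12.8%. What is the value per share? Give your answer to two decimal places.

C$33.83

H-model: P₀ = D₀[(1+g_L) + H(g_S−g_L)]/(r−g_L), with H = 12/2 = 6.
P₀ = 1.28 × [(1+0.037) + 6×(0.265−0.037)] / (0.128−0.037)
   = 1.28 × 2.4050 / 0.091 = 33.8286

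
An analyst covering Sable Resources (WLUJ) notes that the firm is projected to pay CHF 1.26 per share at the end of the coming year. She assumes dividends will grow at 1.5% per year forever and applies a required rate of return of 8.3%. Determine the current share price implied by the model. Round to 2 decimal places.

Gordon growth model: P₀ = D₁/(r − g), with D₁ = 1.26 given directly.
P₀ = 1.2600 / (0.083 − 0.015) = 1.2600 / 0.068 = 18.5294

CHF 18.53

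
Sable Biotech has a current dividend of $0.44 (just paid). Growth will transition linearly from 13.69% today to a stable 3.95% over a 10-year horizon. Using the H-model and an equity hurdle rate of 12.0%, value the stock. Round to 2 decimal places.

H-model: P₀ = D₀[(1+g_L) + H(g_S−g_L)]/(r−g_L), with H = 10/2 = 5.
P₀ = 0.44 × [(1+0.0395) + 5×(0.1369−0.0395)] / (0.12−0.0395)
   = 0.44 × 1.5265 / 0.0805 = 8.3436

$8.34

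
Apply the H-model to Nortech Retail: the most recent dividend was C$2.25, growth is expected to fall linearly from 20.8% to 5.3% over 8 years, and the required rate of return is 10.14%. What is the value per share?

C$77.77

H-model: P₀ = D₀[(1+g_L) + H(g_S−g_L)]/(r−g_L), with H = 8/2 = 4.
P₀ = 2.25 × [(1+0.053) + 4×(0.208−0.053)] / (0.1014−0.053)
   = 2.25 × 1.6730 / 0.0484 = 77.7738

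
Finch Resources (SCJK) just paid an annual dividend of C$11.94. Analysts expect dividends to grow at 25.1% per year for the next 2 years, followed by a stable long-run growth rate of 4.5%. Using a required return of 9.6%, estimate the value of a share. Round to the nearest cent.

Two-stage DDM. Project D₁…D_2 at 0.251, terminal growth 0.045, discount at r = 0.096.
D_1 = 14.9369
D_2 = 18.6861
Terminal value at t=2: TV = D_3/(r−g) = 19.5270/(0.096−0.045) = 382.8821
P₀ = 14.9369/(1+0.096)^1 + 18.6861/(1+0.096)^2 + 382.8821/(1+0.096)^2 = 347.9300

C$347.93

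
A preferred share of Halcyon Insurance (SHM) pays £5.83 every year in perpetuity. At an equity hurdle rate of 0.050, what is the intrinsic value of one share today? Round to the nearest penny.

Zero-growth DDM (perpetuity): P₀ = D/r = 5.83 / 0.05 = 116.6000

£116.60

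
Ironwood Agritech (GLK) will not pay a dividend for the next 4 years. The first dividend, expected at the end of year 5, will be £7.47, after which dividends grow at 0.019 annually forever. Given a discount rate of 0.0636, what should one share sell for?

£130.88

Deferred-dividend DDM. At t=4 the remaining stream is a growing perpetuity with first payment D_5 = 7.47.
V_4 = D_5/(r−g) = 7.47/(0.0636−0.019) = 167.4888
P₀ = V_4/(1+r)^4 = 167.4888/(1+0.0636)^4 = 130.8797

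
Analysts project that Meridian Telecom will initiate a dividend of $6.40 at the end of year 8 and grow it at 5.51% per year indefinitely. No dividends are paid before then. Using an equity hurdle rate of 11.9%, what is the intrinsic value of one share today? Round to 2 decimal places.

$45.59

Deferred-dividend DDM. At t=7 the remaining stream is a growing perpetuity with first payment D_8 = 6.40.
V_7 = D_8/(r−g) = 6.40/(0.119−0.0551) = 100.1565
P₀ = V_7/(1+r)^7 = 100.1565/(1+0.119)^7 = 45.5899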